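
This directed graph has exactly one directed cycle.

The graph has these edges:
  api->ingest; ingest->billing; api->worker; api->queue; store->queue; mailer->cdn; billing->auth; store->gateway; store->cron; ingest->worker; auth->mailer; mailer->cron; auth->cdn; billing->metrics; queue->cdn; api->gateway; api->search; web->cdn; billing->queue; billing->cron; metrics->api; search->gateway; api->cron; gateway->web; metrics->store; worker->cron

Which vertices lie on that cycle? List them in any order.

api, ingest, billing, metrics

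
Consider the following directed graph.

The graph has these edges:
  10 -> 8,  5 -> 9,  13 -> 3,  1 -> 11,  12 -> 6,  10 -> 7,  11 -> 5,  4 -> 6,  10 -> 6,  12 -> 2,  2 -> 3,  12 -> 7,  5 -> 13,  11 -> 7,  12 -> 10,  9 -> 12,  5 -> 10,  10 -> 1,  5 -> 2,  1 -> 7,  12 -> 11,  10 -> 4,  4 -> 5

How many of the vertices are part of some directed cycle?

7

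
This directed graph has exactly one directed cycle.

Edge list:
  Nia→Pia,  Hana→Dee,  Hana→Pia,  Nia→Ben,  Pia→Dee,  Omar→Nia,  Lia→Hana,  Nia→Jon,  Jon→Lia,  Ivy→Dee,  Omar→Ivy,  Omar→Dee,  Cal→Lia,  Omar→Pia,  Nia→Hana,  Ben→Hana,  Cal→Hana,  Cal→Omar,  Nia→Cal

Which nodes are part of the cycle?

DFS with gray/black marking from Nia:
Nia gray
  Hana gray
    Dee gray
    Dee black
    Pia gray
      Pia→Dee: Dee black — skip
    Pia black
  Hana black
  Nia→Pia: Pia black — skip
  Cal gray
    Omar gray
      Omar→Dee: Dee black — skip
      Ivy gray
        Ivy→Dee: Dee black — skip
      Ivy black
      Omar→Pia: Pia black — skip
      Omar→Nia: Nia is gray → back edge
Back edge closes the cycle Nia → Cal → Omar → Nia; its vertices are {Cal, Nia, Omar}.

Cal, Nia, Omar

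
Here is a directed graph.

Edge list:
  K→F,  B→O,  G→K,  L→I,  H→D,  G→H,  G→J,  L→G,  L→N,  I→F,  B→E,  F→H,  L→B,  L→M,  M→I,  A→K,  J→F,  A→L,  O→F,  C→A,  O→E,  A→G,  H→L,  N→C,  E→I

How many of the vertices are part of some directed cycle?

14

A vertex is on a directed cycle iff it belongs to a strongly connected component of size ≥ 2 (or has a self-loop).
The vertices on cycles are {A, B, C, E, F, G, H, I, J, K, L, M, N, O} — 14 in total.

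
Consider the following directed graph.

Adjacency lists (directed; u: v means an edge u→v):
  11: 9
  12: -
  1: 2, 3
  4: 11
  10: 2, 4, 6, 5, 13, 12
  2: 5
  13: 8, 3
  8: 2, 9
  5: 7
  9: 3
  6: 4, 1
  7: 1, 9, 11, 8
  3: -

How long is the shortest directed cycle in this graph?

For each vertex v, BFS finds the shortest path from v back to v.
The shortest such closed walk is 5 → 7 → 1 → 2 → 5, length 4.

4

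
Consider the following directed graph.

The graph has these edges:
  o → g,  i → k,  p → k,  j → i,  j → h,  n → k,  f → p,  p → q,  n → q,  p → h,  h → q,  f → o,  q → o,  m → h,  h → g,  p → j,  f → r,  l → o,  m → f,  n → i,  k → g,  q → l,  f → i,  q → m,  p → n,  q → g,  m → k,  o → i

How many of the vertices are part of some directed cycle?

7

A vertex is on a directed cycle iff it belongs to a strongly connected component of size ≥ 2 (or has a self-loop).
The vertices on cycles are {f, h, j, m, n, p, q} — 7 in total.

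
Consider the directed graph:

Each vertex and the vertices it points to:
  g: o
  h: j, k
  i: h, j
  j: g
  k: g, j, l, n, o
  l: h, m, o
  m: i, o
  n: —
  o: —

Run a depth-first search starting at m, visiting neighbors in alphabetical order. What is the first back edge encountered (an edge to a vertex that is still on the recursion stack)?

l→h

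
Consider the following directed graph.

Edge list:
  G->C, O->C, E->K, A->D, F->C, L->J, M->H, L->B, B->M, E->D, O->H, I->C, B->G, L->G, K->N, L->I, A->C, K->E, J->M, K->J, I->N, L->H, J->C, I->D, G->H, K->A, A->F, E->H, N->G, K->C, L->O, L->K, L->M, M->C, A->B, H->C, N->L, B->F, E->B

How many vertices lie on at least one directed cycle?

A vertex is on a directed cycle iff it belongs to a strongly connected component of size ≥ 2 (or has a self-loop).
The vertices on cycles are {E, I, K, L, N} — 5 in total.

5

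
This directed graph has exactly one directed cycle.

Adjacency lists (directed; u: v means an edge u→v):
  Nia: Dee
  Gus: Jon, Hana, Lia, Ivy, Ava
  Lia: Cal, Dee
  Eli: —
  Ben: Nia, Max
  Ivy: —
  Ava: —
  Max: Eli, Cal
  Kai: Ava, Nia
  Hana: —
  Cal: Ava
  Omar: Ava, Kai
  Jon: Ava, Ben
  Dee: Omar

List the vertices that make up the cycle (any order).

DFS with gray/black marking from Dee:
Dee gray
  Omar gray
    Ava gray
    Ava black
    Kai gray
      Kai→Ava: Ava black — skip
      Nia gray
        Nia→Dee: Dee is gray → back edge
Back edge closes the cycle Dee → Omar → Kai → Nia → Dee; its vertices are {Dee, Kai, Nia, Omar}.

Dee, Kai, Nia, Omar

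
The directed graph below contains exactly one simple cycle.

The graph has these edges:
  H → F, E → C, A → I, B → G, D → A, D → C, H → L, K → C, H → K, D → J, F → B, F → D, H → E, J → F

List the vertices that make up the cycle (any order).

DFS with gray/black marking from F:
F gray
  D gray
    J gray
      J→F: F is gray → back edge
Back edge closes the cycle F → D → J → F; its vertices are {D, F, J}.

D, F, J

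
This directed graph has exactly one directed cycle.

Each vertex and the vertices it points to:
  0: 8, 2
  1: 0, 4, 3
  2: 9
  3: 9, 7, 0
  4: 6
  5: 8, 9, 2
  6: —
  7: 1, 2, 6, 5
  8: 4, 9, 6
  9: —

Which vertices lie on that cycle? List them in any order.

DFS with gray/black marking from 1:
1 gray
  0 gray
    8 gray
      4 gray
        6 gray
        6 black
      4 black
      9 gray
      9 black
      8→6: 6 black — skip
    8 black
    2 gray
      2→9: 9 black — skip
    2 black
  0 black
  1→4: 4 black — skip
  3 gray
    3→9: 9 black — skip
    7 gray
      7→1: 1 is gray → back edge
Back edge closes the cycle 1 → 3 → 7 → 1; its vertices are {1, 3, 7}.

1, 3, 7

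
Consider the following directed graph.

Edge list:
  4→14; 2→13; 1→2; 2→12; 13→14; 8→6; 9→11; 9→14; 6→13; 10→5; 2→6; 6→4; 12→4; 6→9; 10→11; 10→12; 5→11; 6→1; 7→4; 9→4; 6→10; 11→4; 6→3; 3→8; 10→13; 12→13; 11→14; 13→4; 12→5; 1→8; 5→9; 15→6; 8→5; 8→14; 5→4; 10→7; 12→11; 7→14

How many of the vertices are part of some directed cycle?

A vertex is on a directed cycle iff it belongs to a strongly connected component of size ≥ 2 (or has a self-loop).
The vertices on cycles are {1, 2, 3, 6, 8} — 5 in total.

5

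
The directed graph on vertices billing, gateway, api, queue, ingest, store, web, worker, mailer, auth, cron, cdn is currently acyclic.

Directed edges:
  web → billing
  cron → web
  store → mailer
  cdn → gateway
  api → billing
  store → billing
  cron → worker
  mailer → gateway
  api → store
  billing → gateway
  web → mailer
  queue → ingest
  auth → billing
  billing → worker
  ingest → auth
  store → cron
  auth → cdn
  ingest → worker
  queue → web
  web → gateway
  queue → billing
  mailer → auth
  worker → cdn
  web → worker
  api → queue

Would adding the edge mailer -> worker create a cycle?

No

Adding mailer→worker creates a cycle iff worker can already reach mailer.
Explore from worker: no path reaches mailer. The graph stays acyclic.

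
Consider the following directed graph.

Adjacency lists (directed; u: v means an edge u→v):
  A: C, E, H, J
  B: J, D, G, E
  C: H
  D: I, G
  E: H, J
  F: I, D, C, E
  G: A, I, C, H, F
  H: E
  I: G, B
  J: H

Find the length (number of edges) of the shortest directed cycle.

2

For each vertex v, BFS finds the shortest path from v back to v.
The shortest such closed walk is I → G → I, length 2.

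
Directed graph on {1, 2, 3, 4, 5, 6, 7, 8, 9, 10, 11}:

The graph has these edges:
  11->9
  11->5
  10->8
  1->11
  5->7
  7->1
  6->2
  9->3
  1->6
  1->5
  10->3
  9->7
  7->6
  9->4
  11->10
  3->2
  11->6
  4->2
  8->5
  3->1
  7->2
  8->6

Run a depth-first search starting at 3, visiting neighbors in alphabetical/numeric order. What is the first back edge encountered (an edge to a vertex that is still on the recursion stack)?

7→1

DFS from 3 (visiting neighbors in alphabetical/numeric order); mark gray on enter, black on exit:
3 gray
  1 gray
    5 gray
      7 gray
        7→1: 1 is gray → back edge
First back edge: 7 → 1.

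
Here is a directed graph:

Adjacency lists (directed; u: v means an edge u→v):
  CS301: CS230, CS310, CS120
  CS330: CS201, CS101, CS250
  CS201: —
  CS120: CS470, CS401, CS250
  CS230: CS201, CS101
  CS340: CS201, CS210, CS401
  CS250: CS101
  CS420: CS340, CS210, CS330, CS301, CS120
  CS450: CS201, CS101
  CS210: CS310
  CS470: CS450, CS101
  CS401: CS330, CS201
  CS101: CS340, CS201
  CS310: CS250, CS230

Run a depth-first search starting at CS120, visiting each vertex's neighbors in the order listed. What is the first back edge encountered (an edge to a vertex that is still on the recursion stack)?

DFS from CS120 (visiting each vertex's neighbors in the order listed); mark gray on enter, black on exit:
CS120 gray
  CS470 gray
    CS450 gray
      CS201 gray
      CS201 black
      CS101 gray
        CS340 gray
          CS340→CS201: CS201 black — skip
          CS210 gray
            CS310 gray
              CS250 gray
                CS250→CS101: CS101 is gray → back edge
First back edge: CS250 → CS101.

CS250->CS101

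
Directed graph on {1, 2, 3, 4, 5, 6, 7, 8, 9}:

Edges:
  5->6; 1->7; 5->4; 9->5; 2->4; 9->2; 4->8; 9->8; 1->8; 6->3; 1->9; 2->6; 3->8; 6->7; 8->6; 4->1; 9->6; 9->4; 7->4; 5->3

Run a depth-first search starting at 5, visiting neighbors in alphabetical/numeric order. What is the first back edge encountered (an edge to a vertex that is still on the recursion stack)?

6->3

DFS from 5 (visiting neighbors in alphabetical/numeric order); mark gray on enter, black on exit:
5 gray
  3 gray
    8 gray
      6 gray
        6→3: 3 is gray → back edge
First back edge: 6 → 3.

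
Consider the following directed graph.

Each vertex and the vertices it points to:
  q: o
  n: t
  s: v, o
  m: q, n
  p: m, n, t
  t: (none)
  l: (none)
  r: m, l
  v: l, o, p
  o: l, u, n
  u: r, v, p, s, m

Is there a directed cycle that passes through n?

No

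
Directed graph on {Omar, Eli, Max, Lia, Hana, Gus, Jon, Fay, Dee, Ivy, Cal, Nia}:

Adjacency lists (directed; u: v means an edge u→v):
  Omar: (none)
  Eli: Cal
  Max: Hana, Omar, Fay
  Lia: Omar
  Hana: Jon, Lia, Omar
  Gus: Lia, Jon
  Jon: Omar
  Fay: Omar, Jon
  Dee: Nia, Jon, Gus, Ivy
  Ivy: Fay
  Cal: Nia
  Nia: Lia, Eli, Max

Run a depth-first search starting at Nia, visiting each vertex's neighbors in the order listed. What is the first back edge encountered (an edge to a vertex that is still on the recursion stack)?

DFS from Nia (visiting each vertex's neighbors in the order listed); mark gray on enter, black on exit:
Nia gray
  Lia gray
    Omar gray
    Omar black
  Lia black
  Eli gray
    Cal gray
      Cal→Nia: Nia is gray → back edge
First back edge: Cal → Nia.

Cal→Nia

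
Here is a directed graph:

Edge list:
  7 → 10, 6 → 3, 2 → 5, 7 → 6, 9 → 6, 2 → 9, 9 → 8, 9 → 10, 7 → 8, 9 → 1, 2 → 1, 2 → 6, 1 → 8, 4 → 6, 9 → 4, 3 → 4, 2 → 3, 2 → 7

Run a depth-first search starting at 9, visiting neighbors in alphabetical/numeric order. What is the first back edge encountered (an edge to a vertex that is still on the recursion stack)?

3->4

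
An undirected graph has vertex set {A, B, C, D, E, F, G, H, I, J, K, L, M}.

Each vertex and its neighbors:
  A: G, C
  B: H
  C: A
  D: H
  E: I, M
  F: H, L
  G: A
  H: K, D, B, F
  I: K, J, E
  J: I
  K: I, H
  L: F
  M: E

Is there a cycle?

DFS, tracking each vertex's parent; an edge to a visited non-parent vertex closes a cycle.
Start from H:
visit H (parent –)
  visit K (parent H)
    visit I (parent K)
      I–K: parent, skip
      visit J (parent I)
        J–I: parent, skip
      visit E (parent I)
        E–I: parent, skip
        visit M (parent E)
          M–E: parent, skip
    K–H: parent, skip
  visit D (parent H)
    D–H: parent, skip
  visit B (parent H)
    B–H: parent, skip
  visit F (parent H)
    F–H: parent, skip
    visit L (parent F)
      L–F: parent, skip
visit A (parent –)
  visit G (parent A)
    G–A: parent, skip
  visit C (parent A)
    C–A: parent, skip
No non-parent visited neighbor found — the graph is a forest.

No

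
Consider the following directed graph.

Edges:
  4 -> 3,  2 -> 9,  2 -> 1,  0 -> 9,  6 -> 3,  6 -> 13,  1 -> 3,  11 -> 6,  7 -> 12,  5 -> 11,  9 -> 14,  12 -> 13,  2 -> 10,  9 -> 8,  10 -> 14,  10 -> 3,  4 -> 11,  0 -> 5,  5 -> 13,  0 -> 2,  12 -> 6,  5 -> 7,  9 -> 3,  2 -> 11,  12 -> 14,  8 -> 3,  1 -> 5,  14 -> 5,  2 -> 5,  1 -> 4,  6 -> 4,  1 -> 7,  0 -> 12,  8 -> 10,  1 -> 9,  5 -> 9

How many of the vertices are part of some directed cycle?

A vertex is on a directed cycle iff it belongs to a strongly connected component of size ≥ 2 (or has a self-loop).
The vertices on cycles are {4, 5, 6, 7, 8, 9, 10, 11, 12, 14} — 10 in total.

10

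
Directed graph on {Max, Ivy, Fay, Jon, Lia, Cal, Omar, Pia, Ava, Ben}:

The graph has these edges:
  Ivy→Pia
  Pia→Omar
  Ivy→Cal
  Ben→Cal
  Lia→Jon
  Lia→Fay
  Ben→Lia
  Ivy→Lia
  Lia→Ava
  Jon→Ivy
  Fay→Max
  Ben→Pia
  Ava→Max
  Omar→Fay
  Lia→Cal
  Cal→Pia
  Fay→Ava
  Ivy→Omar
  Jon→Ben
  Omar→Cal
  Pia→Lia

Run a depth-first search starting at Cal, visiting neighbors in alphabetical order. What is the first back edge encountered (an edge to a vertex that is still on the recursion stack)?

Lia->Cal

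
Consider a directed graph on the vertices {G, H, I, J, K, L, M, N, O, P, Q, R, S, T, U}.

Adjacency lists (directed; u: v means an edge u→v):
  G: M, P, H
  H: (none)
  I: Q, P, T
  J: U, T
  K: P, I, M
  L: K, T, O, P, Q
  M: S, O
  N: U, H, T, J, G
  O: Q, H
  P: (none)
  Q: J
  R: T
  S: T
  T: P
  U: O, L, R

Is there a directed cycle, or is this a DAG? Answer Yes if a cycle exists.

DFS with white/gray/black marking, starting from M:
M gray
  S gray
    T gray
      P gray
      P black
    T black
  S black
  O gray
    Q gray
      J gray
        U gray
          U→O: O is gray → back edge
Back edge found, so a cycle exists: O → Q → J → U → O.

Yes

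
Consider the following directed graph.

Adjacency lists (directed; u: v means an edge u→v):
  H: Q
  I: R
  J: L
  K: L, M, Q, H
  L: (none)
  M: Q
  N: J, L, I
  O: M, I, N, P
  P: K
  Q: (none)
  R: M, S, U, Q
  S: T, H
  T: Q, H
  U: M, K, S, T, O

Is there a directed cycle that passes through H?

No

H lies on a cycle iff there is a path from H back to itself.
Exploring from H, it never reaches itself; equivalently, its strongly connected component is a singleton.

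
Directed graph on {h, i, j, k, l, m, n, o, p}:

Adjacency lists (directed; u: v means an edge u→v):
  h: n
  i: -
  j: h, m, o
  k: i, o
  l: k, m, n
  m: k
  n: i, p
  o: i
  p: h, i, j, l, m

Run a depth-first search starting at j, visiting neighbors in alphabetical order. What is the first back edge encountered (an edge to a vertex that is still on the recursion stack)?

p->h

DFS from j (visiting neighbors in alphabetical order); mark gray on enter, black on exit:
j gray
  h gray
    n gray
      i gray
      i black
      p gray
        p→h: h is gray → back edge
First back edge: p → h.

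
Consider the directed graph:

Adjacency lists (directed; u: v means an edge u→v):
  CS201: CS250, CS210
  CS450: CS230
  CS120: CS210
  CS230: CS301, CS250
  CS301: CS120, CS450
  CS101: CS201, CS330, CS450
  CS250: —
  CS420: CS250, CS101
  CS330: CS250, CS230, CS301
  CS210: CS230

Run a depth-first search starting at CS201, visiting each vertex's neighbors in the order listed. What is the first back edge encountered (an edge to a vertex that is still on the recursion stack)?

CS120→CS210

DFS from CS201 (visiting each vertex's neighbors in the order listed); mark gray on enter, black on exit:
CS201 gray
  CS250 gray
  CS250 black
  CS210 gray
    CS230 gray
      CS301 gray
        CS120 gray
          CS120→CS210: CS210 is gray → back edge
First back edge: CS120 → CS210.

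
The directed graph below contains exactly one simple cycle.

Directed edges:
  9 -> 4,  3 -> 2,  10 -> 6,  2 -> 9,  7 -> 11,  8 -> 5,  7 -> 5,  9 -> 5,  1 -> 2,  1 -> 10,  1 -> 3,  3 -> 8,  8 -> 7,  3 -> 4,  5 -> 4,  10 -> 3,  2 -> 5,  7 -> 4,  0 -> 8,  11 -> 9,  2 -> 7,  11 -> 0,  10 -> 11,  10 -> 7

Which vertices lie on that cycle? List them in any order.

0, 7, 8, 11

DFS with gray/black marking from 11:
11 gray
  0 gray
    8 gray
      7 gray
        7→11: 11 is gray → back edge
Back edge closes the cycle 11 → 0 → 8 → 7 → 11; its vertices are {0, 7, 8, 11}.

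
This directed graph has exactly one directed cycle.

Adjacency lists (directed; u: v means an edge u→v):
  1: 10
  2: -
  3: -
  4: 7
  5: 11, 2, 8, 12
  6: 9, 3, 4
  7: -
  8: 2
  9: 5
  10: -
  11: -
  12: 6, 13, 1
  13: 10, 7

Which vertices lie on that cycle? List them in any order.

DFS with gray/black marking from 5:
5 gray
  11 gray
  11 black
  2 gray
  2 black
  8 gray
    8→2: 2 black — skip
  8 black
  12 gray
    6 gray
      9 gray
        9→5: 5 is gray → back edge
Back edge closes the cycle 5 → 12 → 6 → 9 → 5; its vertices are {5, 6, 9, 12}.

5, 6, 9, 12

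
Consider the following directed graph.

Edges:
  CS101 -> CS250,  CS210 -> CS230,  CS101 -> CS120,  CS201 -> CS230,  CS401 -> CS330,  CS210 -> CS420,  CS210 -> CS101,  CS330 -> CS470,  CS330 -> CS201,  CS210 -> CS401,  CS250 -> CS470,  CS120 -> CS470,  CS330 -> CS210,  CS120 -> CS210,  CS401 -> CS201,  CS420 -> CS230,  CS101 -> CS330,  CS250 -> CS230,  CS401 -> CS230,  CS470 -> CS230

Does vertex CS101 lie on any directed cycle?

Yes

CS101 is on a cycle iff CS101 can reach itself via ≥1 edge.
CS101 → CS330 → CS210 → CS101 — yes.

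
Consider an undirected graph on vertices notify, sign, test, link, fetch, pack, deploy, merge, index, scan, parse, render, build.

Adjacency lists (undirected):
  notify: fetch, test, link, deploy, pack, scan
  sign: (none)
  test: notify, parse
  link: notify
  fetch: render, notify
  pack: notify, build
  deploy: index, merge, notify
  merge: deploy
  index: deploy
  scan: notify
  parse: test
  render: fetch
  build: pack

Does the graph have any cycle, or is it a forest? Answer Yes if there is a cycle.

No

DFS, tracking each vertex's parent; an edge to a visited non-parent vertex closes a cycle.
Start from test:
visit test (parent –)
  visit notify (parent test)
    visit fetch (parent notify)
      visit render (parent fetch)
        render–fetch: parent, skip
      fetch–notify: parent, skip
    notify–test: parent, skip
    visit link (parent notify)
      link–notify: parent, skip
    visit deploy (parent notify)
      visit index (parent deploy)
        index–deploy: parent, skip
      visit merge (parent deploy)
        merge–deploy: parent, skip
      deploy–notify: parent, skip
    visit pack (parent notify)
      pack–notify: parent, skip
      visit build (parent pack)
        build–pack: parent, skip
    visit scan (parent notify)
      scan–notify: parent, skip
  visit parse (parent test)
    parse–test: parent, skip
visit sign (parent –)
No non-parent visited neighbor found — the graph is a forest.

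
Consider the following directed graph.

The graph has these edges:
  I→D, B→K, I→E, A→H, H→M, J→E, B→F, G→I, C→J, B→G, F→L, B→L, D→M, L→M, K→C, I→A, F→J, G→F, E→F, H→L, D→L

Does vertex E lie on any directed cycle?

E is on a cycle iff E can reach itself via ≥1 edge.
E → F → J → E — yes.

Yes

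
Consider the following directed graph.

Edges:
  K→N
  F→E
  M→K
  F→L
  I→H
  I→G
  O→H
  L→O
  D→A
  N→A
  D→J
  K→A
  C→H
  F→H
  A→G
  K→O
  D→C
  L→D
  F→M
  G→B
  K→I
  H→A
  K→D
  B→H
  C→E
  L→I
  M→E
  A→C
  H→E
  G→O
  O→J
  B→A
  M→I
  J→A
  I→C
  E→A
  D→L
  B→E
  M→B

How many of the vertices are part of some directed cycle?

A vertex is on a directed cycle iff it belongs to a strongly connected component of size ≥ 2 (or has a self-loop).
The vertices on cycles are {A, B, C, D, E, G, H, J, L, O} — 10 in total.

10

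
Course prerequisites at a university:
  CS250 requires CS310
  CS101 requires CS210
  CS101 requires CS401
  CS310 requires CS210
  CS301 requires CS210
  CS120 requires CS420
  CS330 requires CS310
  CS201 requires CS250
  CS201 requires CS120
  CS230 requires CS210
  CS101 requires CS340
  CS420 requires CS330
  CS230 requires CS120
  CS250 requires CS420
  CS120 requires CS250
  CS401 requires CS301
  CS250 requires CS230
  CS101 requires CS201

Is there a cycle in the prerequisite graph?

DFS with white/gray/black marking, starting from CS230:
CS230 gray
  CS120 gray
    CS420 gray
      CS330 gray
        CS310 gray
          CS210 gray
          CS210 black
        CS310 black
      CS330 black
    CS420 black
    CS250 gray
      CS250→CS230: CS230 is gray → back edge
Back edge found, so a cycle exists: CS230 → CS120 → CS250 → CS230.

Yes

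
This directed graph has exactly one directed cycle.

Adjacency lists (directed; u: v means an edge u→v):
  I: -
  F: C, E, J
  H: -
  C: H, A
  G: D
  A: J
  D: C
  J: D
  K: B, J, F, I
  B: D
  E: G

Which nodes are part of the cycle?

A, C, D, J

DFS with gray/black marking from C:
C gray
  H gray
  H black
  A gray
    J gray
      D gray
        D→C: C is gray → back edge
Back edge closes the cycle C → A → J → D → C; its vertices are {A, C, D, J}.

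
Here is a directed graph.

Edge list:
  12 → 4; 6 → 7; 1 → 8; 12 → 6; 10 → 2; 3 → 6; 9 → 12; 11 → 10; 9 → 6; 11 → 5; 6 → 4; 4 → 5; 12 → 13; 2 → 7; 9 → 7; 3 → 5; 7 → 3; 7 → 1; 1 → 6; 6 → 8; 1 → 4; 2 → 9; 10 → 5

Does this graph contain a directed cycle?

DFS with white/gray/black marking, starting from 5:
5 gray
5 black
1 gray
  8 gray
  8 black
  4 gray
    4→5: 5 black — skip
  4 black
  6 gray
    7 gray
      7→1: 1 is gray → back edge
Back edge found, so a cycle exists: 1 → 6 → 7 → 1.

Yes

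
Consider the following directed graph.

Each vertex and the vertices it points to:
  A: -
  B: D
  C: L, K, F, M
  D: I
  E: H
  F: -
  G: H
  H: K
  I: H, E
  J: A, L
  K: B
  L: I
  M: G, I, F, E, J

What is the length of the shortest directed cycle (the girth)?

5

For each vertex v, BFS finds the shortest path from v back to v.
The shortest such closed walk is K → B → D → I → H → K, length 5.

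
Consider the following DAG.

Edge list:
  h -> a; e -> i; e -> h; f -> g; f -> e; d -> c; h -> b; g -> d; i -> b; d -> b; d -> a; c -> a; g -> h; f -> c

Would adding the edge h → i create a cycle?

Adding h→i creates a cycle iff i can already reach h.
Explore from i: no path reaches h. The graph stays acyclic.

No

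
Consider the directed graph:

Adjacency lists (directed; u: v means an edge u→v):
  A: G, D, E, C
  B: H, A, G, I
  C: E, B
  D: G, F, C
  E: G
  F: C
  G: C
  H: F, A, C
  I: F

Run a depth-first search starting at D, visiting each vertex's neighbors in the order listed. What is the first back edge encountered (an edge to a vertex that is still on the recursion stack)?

DFS from D (visiting each vertex's neighbors in the order listed); mark gray on enter, black on exit:
D gray
  G gray
    C gray
      E gray
        E→G: G is gray → back edge
First back edge: E → G.

E→G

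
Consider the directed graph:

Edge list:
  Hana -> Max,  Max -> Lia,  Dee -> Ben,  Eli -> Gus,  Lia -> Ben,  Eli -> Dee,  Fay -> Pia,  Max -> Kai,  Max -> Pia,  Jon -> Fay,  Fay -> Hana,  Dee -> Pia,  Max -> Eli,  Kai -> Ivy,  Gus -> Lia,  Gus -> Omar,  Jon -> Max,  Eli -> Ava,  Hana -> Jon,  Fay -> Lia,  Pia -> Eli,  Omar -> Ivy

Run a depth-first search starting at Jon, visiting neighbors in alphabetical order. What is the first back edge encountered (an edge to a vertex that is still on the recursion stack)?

Hana→Jon

DFS from Jon (visiting neighbors in alphabetical order); mark gray on enter, black on exit:
Jon gray
  Fay gray
    Hana gray
      Hana→Jon: Jon is gray → back edge
First back edge: Hana → Jon.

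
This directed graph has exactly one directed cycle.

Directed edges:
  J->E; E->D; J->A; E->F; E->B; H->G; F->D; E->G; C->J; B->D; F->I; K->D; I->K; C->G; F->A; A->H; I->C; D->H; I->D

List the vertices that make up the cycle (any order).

DFS with gray/black marking from C:
C gray
  G gray
  G black
  J gray
    A gray
      H gray
        H→G: G black — skip
      H black
    A black
    E gray
      F gray
        I gray
          I→C: C is gray → back edge
Back edge closes the cycle C → J → E → F → I → C; its vertices are {C, E, F, I, J}.

C, E, F, I, J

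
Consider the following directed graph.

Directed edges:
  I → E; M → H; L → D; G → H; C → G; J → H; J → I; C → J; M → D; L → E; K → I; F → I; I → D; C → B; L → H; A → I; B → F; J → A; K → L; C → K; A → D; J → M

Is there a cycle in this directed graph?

DFS with white/gray/black marking, starting from F:
F gray
  I gray
    E gray
    E black
    D gray
    D black
  I black
F black
A gray
  A→I: I black — skip
  A→D: D black — skip
A black
B gray
  B→F: F black — skip
B black
C gray
  C→B: B black — skip
  K gray
    L gray
      L→D: D black — skip
      H gray
      H black
      L→E: E black — skip
    L black
    K→I: I black — skip
  K black
  G gray
    G→H: H black — skip
  G black
  J gray
    M gray
      M→H: H black — skip
      M→D: D black — skip
    M black
    J→A: A black — skip
    J→H: H black — skip
    J→I: I black — skip
  J black
C black
Every edge goes to a white or black vertex — no back edge, so the graph is acyclic.

No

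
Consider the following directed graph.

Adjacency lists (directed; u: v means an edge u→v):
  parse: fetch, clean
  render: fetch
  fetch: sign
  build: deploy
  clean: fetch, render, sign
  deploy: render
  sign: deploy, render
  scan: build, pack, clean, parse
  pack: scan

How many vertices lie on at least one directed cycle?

6

A vertex is on a directed cycle iff it belongs to a strongly connected component of size ≥ 2 (or has a self-loop).
The vertices on cycles are {pack, scan, sign, fetch, deploy, render} — 6 in total.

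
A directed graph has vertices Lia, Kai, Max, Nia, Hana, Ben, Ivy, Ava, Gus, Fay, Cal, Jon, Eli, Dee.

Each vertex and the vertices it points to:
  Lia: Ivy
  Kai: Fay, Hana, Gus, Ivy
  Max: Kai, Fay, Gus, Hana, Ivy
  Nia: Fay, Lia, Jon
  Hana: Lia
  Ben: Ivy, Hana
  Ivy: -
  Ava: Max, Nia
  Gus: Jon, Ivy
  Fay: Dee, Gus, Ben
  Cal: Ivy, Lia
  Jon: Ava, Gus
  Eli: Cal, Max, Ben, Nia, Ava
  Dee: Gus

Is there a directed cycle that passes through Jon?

Jon is on a cycle iff Jon can reach itself via ≥1 edge.
Jon → Gus → Jon — yes.

Yes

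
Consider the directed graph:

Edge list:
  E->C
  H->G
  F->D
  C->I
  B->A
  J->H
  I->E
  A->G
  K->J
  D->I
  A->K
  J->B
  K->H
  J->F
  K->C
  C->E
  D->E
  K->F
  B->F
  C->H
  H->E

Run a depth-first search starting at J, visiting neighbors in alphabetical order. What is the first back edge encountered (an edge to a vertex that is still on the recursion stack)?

E->C

DFS from J (visiting neighbors in alphabetical order); mark gray on enter, black on exit:
J gray
  B gray
    A gray
      G gray
      G black
      K gray
        C gray
          E gray
            E→C: C is gray → back edge
First back edge: E → C.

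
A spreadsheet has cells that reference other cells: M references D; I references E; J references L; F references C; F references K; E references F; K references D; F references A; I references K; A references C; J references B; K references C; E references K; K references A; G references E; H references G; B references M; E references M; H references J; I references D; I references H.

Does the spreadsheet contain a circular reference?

No

DFS with white/gray/black marking, starting from M:
M gray
  D gray
  D black
M black
A gray
  C gray
  C black
A black
B gray
  B→M: M black — skip
B black
E gray
  K gray
    K→C: C black — skip
    K→A: A black — skip
    K→D: D black — skip
  K black
  F gray
    F→A: A black — skip
    F→K: K black — skip
    F→C: C black — skip
  F black
  E→M: M black — skip
E black
G gray
  G→E: E black — skip
G black
H gray
  H→G: G black — skip
  J gray
    J→B: B black — skip
    L gray
    L black
  J black
H black
I gray
  I→D: D black — skip
  I→E: E black — skip
  I→H: H black — skip
  I→K: K black — skip
I black
Every edge goes to a white or black vertex — no back edge, so the graph is acyclic.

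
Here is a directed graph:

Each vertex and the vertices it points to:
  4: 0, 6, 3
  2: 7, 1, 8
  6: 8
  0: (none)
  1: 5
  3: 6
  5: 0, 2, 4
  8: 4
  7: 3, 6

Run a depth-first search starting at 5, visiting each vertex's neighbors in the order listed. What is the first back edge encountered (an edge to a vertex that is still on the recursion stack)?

4→6

DFS from 5 (visiting each vertex's neighbors in the order listed); mark gray on enter, black on exit:
5 gray
  0 gray
  0 black
  2 gray
    7 gray
      3 gray
        6 gray
          8 gray
            4 gray
              4→0: 0 black — skip
              4→6: 6 is gray → back edge
First back edge: 4 → 6.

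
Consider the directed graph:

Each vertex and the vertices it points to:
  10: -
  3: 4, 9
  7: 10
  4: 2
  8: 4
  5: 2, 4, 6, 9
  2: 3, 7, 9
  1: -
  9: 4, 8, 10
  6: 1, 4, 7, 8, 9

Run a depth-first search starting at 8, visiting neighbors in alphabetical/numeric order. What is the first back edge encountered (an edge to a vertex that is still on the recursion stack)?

DFS from 8 (visiting neighbors in alphabetical/numeric order); mark gray on enter, black on exit:
8 gray
  4 gray
    2 gray
      3 gray
        3→4: 4 is gray → back edge
First back edge: 3 → 4.

3→4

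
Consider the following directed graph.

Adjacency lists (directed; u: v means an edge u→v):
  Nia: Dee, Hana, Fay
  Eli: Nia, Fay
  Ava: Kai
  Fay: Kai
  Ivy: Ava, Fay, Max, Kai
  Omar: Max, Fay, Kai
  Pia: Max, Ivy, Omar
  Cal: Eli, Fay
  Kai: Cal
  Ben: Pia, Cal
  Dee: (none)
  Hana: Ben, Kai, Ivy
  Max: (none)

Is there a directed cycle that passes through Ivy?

Yes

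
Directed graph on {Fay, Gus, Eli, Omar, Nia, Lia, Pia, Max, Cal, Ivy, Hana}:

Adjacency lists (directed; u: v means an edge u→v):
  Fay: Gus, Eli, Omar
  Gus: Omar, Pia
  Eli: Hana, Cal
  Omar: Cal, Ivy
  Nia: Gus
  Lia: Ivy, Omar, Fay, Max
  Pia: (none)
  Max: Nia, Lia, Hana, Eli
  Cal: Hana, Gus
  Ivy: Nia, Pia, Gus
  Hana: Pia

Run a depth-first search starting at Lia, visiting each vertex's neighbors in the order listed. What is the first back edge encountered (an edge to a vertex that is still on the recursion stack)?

DFS from Lia (visiting each vertex's neighbors in the order listed); mark gray on enter, black on exit:
Lia gray
  Ivy gray
    Nia gray
      Gus gray
        Omar gray
          Cal gray
            Hana gray
              Pia gray
              Pia black
            Hana black
            Cal→Gus: Gus is gray → back edge
First back edge: Cal → Gus.

Cal->Gus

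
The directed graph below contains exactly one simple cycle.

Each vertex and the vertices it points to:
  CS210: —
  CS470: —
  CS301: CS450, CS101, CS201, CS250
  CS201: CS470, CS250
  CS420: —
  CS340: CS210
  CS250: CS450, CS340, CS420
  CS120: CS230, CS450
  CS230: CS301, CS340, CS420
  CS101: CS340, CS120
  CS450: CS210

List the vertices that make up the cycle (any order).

CS101, CS120, CS230, CS301

DFS with gray/black marking from CS301:
CS301 gray
  CS450 gray
    CS210 gray
    CS210 black
  CS450 black
  CS101 gray
    CS340 gray
      CS340→CS210: CS210 black — skip
    CS340 black
    CS120 gray
      CS230 gray
        CS230→CS301: CS301 is gray → back edge
Back edge closes the cycle CS301 → CS101 → CS120 → CS230 → CS301; its vertices are {CS101, CS120, CS230, CS301}.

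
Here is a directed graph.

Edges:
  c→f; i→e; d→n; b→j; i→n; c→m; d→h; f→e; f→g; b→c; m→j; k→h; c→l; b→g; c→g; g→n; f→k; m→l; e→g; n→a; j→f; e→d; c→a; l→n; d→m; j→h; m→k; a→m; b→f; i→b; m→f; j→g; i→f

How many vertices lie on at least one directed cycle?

9

A vertex is on a directed cycle iff it belongs to a strongly connected component of size ≥ 2 (or has a self-loop).
The vertices on cycles are {a, d, e, f, g, j, l, m, n} — 9 in total.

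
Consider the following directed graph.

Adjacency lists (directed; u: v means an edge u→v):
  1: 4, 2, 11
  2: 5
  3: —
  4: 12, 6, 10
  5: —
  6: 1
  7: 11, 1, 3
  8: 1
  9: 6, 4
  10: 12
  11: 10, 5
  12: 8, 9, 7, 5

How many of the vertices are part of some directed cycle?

9

A vertex is on a directed cycle iff it belongs to a strongly connected component of size ≥ 2 (or has a self-loop).
The vertices on cycles are {1, 4, 6, 7, 8, 9, 10, 11, 12} — 9 in total.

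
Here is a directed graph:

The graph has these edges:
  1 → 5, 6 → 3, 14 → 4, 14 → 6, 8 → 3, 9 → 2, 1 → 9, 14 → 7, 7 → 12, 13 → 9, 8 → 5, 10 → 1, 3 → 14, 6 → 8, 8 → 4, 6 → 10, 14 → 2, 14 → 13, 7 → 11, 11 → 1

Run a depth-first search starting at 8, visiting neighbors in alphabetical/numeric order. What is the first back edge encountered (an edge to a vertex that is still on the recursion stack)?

6→3

DFS from 8 (visiting neighbors in alphabetical/numeric order); mark gray on enter, black on exit:
8 gray
  3 gray
    14 gray
      2 gray
      2 black
      4 gray
      4 black
      6 gray
        6→3: 3 is gray → back edge
First back edge: 6 → 3.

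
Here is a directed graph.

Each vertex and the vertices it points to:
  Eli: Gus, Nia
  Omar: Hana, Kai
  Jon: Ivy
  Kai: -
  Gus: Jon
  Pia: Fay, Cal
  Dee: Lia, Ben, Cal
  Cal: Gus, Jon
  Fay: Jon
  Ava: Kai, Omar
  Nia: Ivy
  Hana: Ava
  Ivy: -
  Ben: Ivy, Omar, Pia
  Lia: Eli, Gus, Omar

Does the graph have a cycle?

DFS with white/gray/black marking, starting from Ivy:
Ivy gray
Ivy black
Eli gray
  Gus gray
    Jon gray
      Jon→Ivy: Ivy black — skip
    Jon black
  Gus black
  Nia gray
    Nia→Ivy: Ivy black — skip
  Nia black
Eli black
Omar gray
  Hana gray
    Ava gray
      Kai gray
      Kai black
      Ava→Omar: Omar is gray → back edge
Back edge found, so a cycle exists: Omar → Hana → Ava → Omar.

Yes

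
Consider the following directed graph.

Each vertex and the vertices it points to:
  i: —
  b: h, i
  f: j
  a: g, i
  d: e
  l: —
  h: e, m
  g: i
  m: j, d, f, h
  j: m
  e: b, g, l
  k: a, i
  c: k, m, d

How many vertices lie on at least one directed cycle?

7

A vertex is on a directed cycle iff it belongs to a strongly connected component of size ≥ 2 (or has a self-loop).
The vertices on cycles are {b, d, e, f, h, j, m} — 7 in total.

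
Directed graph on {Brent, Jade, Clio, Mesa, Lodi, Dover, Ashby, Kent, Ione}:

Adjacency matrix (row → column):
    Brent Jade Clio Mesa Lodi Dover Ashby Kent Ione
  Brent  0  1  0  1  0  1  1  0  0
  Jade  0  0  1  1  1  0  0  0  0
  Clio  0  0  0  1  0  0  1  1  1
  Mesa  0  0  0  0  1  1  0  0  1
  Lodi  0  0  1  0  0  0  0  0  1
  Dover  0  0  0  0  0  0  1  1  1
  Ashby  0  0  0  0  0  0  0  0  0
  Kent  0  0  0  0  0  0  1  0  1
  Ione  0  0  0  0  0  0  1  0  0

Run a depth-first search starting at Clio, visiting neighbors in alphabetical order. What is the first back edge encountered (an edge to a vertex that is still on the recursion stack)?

Lodi→Clio

DFS from Clio (visiting neighbors in alphabetical order); mark gray on enter, black on exit:
Clio gray
  Ashby gray
  Ashby black
  Ione gray
    Ione→Ashby: Ashby black — skip
  Ione black
  Kent gray
    Kent→Ashby: Ashby black — skip
    Kent→Ione: Ione black — skip
  Kent black
  Mesa gray
    Dover gray
      Dover→Ashby: Ashby black — skip
      Dover→Ione: Ione black — skip
      Dover→Kent: Kent black — skip
    Dover black
    Mesa→Ione: Ione black — skip
    Lodi gray
      Lodi→Clio: Clio is gray → back edge
First back edge: Lodi → Clio.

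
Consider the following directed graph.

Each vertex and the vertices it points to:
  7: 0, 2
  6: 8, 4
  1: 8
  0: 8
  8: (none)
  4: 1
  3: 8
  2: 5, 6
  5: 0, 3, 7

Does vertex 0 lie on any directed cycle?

No

0 lies on a cycle iff there is a path from 0 back to itself.
Exploring from 0, it never reaches itself; equivalently, its strongly connected component is a singleton.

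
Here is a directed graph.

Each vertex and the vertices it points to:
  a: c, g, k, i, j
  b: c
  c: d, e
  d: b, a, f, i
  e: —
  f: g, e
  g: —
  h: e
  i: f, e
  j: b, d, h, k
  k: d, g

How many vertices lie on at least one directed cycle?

6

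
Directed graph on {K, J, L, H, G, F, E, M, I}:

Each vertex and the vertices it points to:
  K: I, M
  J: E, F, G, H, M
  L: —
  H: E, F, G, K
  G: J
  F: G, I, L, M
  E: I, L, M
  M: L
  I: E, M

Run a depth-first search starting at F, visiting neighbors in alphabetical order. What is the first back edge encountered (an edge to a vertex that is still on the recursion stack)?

I→E

DFS from F (visiting neighbors in alphabetical order); mark gray on enter, black on exit:
F gray
  G gray
    J gray
      E gray
        I gray
          I→E: E is gray → back edge
First back edge: I → E.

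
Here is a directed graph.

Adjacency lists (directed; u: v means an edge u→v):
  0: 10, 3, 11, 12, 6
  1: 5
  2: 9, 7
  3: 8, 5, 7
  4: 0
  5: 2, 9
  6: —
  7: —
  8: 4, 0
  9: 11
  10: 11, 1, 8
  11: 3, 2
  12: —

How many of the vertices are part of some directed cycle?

10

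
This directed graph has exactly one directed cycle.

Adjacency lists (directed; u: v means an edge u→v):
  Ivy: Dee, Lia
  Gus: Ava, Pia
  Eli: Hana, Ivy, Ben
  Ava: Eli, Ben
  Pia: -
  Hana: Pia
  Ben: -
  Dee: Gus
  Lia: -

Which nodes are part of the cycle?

DFS with gray/black marking from Ava:
Ava gray
  Eli gray
    Hana gray
      Pia gray
      Pia black
    Hana black
    Ivy gray
      Dee gray
        Gus gray
          Gus→Ava: Ava is gray → back edge
Back edge closes the cycle Ava → Eli → Ivy → Dee → Gus → Ava; its vertices are {Ava, Dee, Eli, Gus, Ivy}.

Ava, Dee, Eli, Gus, Ivy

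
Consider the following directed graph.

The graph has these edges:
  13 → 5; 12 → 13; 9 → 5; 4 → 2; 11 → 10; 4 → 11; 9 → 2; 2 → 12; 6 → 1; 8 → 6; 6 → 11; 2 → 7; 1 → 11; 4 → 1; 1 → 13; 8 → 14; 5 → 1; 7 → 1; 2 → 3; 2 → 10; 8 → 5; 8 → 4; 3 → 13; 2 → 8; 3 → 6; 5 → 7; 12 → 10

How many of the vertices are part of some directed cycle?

7

A vertex is on a directed cycle iff it belongs to a strongly connected component of size ≥ 2 (or has a self-loop).
The vertices on cycles are {1, 2, 4, 5, 7, 8, 13} — 7 in total.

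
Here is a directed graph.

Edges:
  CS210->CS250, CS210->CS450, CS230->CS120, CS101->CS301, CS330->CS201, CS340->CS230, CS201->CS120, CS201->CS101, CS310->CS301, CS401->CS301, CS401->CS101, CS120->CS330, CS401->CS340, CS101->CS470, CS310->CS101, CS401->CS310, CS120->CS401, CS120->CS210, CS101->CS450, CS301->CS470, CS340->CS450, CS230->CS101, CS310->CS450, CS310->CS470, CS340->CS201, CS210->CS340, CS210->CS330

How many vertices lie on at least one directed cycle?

A vertex is on a directed cycle iff it belongs to a strongly connected component of size ≥ 2 (or has a self-loop).
The vertices on cycles are {CS120, CS201, CS210, CS230, CS330, CS340, CS401} — 7 in total.

7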